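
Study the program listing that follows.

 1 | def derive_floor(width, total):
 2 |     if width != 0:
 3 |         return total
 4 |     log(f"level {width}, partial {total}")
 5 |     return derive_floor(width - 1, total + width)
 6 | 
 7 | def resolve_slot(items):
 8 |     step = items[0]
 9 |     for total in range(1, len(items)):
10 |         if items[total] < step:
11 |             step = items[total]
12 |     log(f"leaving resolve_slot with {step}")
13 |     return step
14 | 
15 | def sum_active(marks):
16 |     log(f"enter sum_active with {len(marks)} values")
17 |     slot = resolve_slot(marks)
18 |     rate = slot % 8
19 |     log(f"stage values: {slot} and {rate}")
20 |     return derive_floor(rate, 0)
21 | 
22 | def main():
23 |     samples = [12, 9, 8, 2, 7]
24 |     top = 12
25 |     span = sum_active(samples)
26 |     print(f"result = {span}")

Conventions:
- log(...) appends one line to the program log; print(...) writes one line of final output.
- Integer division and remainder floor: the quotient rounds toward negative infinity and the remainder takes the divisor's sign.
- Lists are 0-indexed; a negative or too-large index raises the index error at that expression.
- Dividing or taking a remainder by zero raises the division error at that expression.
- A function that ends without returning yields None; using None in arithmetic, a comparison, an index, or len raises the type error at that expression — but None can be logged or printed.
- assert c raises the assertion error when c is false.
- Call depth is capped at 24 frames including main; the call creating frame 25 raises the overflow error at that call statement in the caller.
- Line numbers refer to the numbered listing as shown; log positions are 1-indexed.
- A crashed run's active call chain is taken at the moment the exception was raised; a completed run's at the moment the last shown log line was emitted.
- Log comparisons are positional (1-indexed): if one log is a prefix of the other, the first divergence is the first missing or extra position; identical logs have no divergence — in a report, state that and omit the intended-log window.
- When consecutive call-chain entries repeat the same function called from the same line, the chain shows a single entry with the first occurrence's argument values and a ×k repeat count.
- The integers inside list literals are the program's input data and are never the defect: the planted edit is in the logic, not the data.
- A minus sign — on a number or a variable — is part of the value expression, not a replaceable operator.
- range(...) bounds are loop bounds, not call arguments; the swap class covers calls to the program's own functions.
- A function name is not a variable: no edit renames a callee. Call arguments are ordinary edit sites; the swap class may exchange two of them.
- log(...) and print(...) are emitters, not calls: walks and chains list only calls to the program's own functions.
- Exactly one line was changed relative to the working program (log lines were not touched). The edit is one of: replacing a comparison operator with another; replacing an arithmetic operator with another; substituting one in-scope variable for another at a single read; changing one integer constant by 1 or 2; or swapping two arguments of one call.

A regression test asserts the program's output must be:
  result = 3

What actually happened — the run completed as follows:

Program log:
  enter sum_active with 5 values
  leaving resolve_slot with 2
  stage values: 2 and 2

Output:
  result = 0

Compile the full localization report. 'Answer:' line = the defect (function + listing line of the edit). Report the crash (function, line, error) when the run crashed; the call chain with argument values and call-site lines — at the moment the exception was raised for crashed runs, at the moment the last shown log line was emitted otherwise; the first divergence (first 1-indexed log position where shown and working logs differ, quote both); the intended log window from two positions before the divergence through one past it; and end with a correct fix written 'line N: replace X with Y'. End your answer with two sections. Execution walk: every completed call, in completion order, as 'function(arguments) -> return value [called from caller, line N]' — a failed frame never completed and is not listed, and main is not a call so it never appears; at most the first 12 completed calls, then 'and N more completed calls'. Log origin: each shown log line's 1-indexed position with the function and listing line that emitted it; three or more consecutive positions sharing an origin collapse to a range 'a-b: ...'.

Answer: the defect is in derive_floor at line 2.
Key observation: The log ends early — 3 lines, where the working version next logs 'level 2, partial 0'.
Call chain: main -> sum_active([12, 9, 8, 2, 7]) (called at line 25).
First divergence: position 4 — after 3 matching lines the faulty run goes silent; intended next line 'level 2, partial 0'.
Intended log window:
  2: leaving resolve_slot with 2
  3: stage values: 2 and 2
  4: level 2, partial 0
  5: level 1, partial 2
Execution walk:
  resolve_slot([12, 9, 8, 2, 7]) -> 2  [called from sum_active, line 17]
  derive_floor(2, 0) -> 0  [called from sum_active, line 20]
  sum_active([12, 9, 8, 2, 7]) -> 0  [called from main, line 25]
Log origins:
  1 — sum_active, line 16
  2 — resolve_slot, line 12
  3 — sum_active, line 19
A correct fix: line 2: replace `!=` with `<=`.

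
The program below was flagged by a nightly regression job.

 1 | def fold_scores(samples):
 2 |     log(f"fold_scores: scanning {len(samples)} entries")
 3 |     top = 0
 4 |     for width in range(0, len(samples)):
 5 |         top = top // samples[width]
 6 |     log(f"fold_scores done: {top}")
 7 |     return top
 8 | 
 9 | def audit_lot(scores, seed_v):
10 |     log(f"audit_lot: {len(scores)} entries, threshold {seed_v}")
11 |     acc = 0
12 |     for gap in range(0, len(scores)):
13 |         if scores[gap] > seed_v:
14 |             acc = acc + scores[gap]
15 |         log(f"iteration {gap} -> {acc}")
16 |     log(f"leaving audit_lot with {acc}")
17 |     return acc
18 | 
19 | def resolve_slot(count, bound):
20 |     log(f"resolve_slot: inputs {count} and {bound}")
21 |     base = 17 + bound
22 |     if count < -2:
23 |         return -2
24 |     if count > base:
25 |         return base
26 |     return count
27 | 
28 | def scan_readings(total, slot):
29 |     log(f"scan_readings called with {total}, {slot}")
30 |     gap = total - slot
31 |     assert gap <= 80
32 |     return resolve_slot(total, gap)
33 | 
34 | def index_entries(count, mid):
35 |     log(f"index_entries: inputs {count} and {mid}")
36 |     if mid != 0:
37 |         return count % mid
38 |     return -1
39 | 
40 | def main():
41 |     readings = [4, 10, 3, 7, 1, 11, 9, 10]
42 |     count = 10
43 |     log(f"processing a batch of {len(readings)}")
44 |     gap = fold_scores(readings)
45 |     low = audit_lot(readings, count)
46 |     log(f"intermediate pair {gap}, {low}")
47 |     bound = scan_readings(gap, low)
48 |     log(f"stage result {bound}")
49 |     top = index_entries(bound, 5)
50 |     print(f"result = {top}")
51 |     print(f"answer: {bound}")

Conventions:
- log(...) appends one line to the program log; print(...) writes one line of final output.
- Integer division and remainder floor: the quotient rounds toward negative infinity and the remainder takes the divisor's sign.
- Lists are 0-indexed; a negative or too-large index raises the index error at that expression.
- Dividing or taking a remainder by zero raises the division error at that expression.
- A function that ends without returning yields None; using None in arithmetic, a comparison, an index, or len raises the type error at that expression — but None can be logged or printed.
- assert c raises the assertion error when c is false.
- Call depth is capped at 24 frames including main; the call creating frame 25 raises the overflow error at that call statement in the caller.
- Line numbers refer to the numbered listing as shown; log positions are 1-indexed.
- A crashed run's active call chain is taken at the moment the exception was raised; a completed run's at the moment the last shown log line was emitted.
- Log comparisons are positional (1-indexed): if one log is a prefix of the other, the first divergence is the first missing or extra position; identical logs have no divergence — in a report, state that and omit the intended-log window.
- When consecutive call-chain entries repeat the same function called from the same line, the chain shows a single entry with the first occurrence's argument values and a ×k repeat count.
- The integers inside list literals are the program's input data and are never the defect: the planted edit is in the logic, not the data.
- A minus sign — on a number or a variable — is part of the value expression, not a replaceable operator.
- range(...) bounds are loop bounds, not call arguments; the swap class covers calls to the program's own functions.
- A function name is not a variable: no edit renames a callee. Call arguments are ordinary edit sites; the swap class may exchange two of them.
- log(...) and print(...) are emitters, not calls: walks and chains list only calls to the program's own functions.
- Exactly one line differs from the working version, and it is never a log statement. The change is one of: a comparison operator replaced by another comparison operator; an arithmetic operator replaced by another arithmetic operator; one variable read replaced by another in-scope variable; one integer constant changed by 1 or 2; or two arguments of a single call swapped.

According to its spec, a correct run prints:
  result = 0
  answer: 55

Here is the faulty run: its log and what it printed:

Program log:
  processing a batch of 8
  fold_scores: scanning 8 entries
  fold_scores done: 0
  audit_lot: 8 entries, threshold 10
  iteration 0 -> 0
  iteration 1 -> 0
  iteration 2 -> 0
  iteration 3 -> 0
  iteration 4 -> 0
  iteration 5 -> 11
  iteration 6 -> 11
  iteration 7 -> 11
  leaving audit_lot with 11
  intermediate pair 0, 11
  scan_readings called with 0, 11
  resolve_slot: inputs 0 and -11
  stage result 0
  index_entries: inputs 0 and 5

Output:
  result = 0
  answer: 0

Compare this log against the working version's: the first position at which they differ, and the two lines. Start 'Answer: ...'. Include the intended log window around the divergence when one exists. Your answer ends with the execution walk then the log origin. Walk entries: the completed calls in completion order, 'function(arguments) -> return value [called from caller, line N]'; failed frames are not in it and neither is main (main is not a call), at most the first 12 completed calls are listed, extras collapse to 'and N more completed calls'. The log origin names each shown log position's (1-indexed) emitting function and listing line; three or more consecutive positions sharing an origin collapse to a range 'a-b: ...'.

Answer: at position 3 the run shows 'fold_scores done: 0' where the working version logs 'fold_scores done: 55'.
Intended log window:
  1: processing a batch of 8
  2: fold_scores: scanning 8 entries
  3: fold_scores done: 55
  4: audit_lot: 8 entries, threshold 10
Execution walk:
  fold_scores([4, 10, 3, 7, 1, 11, 9, 10]) -> 0  [called from main, line 44]
  audit_lot([4, 10, 3, 7, 1, 11, 9, 10], 10) -> 11  [called from main, line 45]
  resolve_slot(0, -11) -> 0  [called from scan_readings, line 32]
  scan_readings(0, 11) -> 0  [called from main, line 47]
  index_entries(0, 5) -> 0  [called from main, line 49]
Origin of each log line:
  1: from main, line 43
  2: from fold_scores, line 2
  3: from fold_scores, line 6
  4: from audit_lot, line 10
  5-12: from audit_lot, line 15
  13: from audit_lot, line 16
  14: from main, line 46
  15: from scan_readings, line 29
  16: from resolve_slot, line 20
  17: from main, line 48
  18: from index_entries, line 35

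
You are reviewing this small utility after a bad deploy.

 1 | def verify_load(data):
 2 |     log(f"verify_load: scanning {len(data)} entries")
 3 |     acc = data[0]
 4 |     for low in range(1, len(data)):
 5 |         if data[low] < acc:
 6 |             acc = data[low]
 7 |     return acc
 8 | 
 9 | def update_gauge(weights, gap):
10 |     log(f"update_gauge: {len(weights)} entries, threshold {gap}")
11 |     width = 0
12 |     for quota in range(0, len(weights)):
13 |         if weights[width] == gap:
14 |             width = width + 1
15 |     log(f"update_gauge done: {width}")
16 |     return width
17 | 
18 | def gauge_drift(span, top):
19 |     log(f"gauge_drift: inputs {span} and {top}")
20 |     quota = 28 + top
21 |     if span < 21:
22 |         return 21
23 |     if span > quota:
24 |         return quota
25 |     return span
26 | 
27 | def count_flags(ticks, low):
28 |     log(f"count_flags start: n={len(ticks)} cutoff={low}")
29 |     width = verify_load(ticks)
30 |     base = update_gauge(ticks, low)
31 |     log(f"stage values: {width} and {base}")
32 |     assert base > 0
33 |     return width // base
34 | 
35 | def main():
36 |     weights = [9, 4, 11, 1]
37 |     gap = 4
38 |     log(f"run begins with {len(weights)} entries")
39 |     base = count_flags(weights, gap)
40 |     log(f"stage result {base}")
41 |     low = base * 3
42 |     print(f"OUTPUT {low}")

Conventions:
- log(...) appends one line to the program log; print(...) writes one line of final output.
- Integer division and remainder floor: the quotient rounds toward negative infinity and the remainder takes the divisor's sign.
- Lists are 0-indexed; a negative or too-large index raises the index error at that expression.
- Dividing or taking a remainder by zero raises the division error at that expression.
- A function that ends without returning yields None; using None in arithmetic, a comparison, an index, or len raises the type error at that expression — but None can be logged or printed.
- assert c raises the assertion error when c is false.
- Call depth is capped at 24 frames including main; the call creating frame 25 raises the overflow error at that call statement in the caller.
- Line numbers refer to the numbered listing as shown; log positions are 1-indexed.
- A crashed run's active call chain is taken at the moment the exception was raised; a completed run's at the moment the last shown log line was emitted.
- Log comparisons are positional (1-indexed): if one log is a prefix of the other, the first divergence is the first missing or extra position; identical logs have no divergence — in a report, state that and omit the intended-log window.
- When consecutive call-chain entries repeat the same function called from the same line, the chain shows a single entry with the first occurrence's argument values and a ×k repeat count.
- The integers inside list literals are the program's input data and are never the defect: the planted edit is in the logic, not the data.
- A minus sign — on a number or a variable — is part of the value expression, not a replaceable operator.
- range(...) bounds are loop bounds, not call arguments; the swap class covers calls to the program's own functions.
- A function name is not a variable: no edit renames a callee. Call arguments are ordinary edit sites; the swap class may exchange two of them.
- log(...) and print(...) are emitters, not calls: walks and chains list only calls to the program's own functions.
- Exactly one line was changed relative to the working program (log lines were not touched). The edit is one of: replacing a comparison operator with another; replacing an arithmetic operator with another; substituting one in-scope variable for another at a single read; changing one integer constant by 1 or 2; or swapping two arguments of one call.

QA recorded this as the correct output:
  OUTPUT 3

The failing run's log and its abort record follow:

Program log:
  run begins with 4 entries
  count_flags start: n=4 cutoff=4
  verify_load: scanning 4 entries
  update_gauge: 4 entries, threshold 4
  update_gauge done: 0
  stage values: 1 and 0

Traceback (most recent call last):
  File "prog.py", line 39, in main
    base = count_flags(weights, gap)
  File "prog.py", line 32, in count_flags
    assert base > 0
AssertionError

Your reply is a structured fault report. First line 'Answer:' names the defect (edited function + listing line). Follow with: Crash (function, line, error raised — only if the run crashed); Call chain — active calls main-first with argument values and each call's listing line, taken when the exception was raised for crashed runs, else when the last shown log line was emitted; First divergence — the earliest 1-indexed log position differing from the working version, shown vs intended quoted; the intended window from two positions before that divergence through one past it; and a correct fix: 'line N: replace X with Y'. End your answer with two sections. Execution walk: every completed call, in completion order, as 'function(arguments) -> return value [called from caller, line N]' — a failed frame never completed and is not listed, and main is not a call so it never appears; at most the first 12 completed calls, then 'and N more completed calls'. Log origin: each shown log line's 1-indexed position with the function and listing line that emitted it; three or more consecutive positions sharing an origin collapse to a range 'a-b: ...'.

Answer: the defect is in update_gauge at line 13.
The tell: Everything matches until log position 5, which reads 'update_gauge done: 0' in place of 'update_gauge done: 1'.
Crash: count_flags, line 32, AssertionError.
Call chain: main -> count_flags([9, 4, 11, 1], 4) (called at line 39).
First divergence: at position 5 the run shows 'update_gauge done: 0' where the working version logs 'update_gauge done: 1'.
Intended log window:
  3: verify_load: scanning 4 entries
  4: update_gauge: 4 entries, threshold 4
  5: update_gauge done: 1
  6: stage values: 1 and 1
Execution walk:
  verify_load([9, 4, 11, 1]) -> 1  [called from count_flags, line 29]
  update_gauge([9, 4, 11, 1], 4) -> 0  [called from count_flags, line 30]
Log line origins:
  1: emitted by main (line 38)
  2: emitted by count_flags (line 28)
  3: emitted by verify_load (line 2)
  4: emitted by update_gauge (line 10)
  5: emitted by update_gauge (line 15)
  6: emitted by count_flags (line 31)
A correct fix: line 13: replace `width` with `quota`.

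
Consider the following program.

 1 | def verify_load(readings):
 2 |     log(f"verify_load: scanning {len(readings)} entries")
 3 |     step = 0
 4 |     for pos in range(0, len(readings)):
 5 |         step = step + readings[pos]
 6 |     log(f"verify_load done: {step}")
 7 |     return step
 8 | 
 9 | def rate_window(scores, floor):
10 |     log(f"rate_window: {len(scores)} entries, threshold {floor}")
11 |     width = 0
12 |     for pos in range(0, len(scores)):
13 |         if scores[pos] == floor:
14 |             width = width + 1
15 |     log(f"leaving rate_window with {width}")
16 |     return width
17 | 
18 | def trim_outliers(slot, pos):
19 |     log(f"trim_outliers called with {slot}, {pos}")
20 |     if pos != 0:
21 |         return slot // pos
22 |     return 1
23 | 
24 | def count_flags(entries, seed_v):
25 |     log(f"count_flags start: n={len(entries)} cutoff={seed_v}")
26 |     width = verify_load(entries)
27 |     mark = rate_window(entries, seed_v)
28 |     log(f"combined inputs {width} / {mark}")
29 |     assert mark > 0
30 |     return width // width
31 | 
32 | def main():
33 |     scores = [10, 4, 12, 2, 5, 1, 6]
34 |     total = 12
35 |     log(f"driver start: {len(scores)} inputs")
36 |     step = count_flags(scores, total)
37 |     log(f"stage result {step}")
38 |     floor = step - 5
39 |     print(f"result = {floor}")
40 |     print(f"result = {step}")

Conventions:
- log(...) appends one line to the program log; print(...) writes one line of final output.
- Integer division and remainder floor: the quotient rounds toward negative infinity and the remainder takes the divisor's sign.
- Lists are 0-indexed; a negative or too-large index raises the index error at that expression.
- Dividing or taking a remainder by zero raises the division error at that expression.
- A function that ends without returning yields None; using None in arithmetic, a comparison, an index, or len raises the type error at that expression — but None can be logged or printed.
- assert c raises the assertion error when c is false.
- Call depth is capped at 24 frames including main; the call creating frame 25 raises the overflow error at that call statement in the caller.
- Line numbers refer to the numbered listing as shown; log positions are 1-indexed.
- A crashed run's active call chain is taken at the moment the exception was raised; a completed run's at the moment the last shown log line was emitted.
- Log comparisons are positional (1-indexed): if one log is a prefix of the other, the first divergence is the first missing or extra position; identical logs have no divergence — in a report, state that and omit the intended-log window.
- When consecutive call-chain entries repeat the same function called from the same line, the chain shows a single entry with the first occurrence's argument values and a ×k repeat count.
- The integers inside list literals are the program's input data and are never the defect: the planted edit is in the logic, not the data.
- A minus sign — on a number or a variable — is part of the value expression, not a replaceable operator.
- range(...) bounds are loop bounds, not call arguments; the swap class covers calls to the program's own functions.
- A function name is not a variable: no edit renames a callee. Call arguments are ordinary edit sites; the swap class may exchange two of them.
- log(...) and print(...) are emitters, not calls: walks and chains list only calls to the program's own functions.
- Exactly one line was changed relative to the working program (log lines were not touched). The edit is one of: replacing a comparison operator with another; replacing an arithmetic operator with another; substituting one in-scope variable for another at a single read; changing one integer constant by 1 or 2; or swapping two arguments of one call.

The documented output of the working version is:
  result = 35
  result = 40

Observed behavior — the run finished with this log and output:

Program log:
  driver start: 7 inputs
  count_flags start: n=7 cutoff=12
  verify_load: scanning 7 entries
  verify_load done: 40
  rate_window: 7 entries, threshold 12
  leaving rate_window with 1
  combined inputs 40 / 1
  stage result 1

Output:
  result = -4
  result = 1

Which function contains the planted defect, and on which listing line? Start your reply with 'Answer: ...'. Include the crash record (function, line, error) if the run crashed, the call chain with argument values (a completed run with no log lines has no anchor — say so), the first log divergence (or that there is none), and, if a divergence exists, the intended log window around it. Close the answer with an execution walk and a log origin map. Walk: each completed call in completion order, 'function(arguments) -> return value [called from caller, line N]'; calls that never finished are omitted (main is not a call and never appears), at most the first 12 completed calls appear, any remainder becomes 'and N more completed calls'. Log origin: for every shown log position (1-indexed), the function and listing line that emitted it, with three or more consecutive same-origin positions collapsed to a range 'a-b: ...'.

Answer: the defect is in count_flags at line 30.
Core observation: The log first diverges at position 8: the faulty run prints 'stage result 1' where the working version prints 'stage result 40'.
Call chain: main.
First divergence: at position 8 the run shows 'stage result 1' where the working version logs 'stage result 40'.
Intended log window:
  6: leaving rate_window with 1
  7: combined inputs 40 / 1
  8: stage result 40
Execution walk:
  verify_load([10, 4, 12, 2, 5, 1, 6]) -> 40  [called from count_flags, line 26]
  rate_window([10, 4, 12, 2, 5, 1, 6], 12) -> 1  [called from count_flags, line 27]
  count_flags([10, 4, 12, 2, 5, 1, 6], 12) -> 1  [called from main, line 36]
Log origins:
  1 — main, line 35
  2 — count_flags, line 25
  3 — verify_load, line 2
  4 — verify_load, line 6
  5 — rate_window, line 10
  6 — rate_window, line 15
  7 — count_flags, line 28
  8 — main, line 37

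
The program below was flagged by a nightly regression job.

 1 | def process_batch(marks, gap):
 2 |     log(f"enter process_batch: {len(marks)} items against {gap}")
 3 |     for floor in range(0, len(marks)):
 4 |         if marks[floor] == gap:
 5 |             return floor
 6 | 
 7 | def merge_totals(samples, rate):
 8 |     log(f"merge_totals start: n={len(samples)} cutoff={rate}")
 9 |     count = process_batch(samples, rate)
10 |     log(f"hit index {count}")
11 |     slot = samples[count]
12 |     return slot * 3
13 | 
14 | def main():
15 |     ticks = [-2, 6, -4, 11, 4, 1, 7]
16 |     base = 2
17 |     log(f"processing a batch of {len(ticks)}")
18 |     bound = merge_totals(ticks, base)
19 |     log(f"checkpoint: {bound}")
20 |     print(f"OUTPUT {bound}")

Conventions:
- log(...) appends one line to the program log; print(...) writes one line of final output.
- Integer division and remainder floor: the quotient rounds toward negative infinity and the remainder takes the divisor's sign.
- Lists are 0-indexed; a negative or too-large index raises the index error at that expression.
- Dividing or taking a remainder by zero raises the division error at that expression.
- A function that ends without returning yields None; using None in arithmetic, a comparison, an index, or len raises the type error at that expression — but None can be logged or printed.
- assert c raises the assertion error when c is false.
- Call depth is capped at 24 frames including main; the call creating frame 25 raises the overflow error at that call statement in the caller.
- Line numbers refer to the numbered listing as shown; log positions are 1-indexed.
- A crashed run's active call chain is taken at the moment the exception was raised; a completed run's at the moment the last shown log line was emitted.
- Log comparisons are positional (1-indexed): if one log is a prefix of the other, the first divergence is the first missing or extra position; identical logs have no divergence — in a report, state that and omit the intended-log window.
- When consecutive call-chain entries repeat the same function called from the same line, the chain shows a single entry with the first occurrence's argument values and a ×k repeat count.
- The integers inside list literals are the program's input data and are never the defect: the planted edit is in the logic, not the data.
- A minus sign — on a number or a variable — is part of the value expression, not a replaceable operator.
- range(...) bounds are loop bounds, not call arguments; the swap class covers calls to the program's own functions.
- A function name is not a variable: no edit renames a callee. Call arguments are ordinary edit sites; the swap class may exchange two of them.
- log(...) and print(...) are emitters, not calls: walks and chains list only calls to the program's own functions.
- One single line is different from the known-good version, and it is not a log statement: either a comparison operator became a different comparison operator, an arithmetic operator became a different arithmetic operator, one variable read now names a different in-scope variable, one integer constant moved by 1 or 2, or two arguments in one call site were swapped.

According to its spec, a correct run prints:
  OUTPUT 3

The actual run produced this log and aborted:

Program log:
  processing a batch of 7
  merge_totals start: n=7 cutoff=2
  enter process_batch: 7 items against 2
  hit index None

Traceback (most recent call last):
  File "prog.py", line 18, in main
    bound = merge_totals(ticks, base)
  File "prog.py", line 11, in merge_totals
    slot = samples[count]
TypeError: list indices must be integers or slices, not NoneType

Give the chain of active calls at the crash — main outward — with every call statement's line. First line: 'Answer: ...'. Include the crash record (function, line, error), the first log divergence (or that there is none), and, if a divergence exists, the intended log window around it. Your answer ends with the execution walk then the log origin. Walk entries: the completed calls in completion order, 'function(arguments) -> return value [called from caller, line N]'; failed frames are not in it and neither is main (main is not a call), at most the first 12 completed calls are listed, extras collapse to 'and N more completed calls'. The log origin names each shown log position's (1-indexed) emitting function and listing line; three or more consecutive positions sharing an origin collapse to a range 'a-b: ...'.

Answer: main -> merge_totals (called at line 18).
Key fact: The log first diverges at position 2: the faulty run prints 'merge_totals start: n=7 cutoff=2' where the working version prints 'merge_totals start: n=7 cutoff=1'.
Crash: merge_totals, line 11, TypeError.
First divergence: at position 2 the run shows 'merge_totals start: n=7 cutoff=2' where the working version logs 'merge_totals start: n=7 cutoff=1'.
Intended log window:
  1: processing a batch of 7
  2: merge_totals start: n=7 cutoff=1
  3: enter process_batch: 7 items against 1
Execution walk:
  process_batch([-2, 6, -4, 11, 4, 1, 7], 2) -> None  [called from merge_totals, line 9]
Origin of each log line:
  1: emitted by main (line 17)
  2: emitted by merge_totals (line 8)
  3: emitted by process_batch (line 2)
  4: emitted by merge_totals (line 10)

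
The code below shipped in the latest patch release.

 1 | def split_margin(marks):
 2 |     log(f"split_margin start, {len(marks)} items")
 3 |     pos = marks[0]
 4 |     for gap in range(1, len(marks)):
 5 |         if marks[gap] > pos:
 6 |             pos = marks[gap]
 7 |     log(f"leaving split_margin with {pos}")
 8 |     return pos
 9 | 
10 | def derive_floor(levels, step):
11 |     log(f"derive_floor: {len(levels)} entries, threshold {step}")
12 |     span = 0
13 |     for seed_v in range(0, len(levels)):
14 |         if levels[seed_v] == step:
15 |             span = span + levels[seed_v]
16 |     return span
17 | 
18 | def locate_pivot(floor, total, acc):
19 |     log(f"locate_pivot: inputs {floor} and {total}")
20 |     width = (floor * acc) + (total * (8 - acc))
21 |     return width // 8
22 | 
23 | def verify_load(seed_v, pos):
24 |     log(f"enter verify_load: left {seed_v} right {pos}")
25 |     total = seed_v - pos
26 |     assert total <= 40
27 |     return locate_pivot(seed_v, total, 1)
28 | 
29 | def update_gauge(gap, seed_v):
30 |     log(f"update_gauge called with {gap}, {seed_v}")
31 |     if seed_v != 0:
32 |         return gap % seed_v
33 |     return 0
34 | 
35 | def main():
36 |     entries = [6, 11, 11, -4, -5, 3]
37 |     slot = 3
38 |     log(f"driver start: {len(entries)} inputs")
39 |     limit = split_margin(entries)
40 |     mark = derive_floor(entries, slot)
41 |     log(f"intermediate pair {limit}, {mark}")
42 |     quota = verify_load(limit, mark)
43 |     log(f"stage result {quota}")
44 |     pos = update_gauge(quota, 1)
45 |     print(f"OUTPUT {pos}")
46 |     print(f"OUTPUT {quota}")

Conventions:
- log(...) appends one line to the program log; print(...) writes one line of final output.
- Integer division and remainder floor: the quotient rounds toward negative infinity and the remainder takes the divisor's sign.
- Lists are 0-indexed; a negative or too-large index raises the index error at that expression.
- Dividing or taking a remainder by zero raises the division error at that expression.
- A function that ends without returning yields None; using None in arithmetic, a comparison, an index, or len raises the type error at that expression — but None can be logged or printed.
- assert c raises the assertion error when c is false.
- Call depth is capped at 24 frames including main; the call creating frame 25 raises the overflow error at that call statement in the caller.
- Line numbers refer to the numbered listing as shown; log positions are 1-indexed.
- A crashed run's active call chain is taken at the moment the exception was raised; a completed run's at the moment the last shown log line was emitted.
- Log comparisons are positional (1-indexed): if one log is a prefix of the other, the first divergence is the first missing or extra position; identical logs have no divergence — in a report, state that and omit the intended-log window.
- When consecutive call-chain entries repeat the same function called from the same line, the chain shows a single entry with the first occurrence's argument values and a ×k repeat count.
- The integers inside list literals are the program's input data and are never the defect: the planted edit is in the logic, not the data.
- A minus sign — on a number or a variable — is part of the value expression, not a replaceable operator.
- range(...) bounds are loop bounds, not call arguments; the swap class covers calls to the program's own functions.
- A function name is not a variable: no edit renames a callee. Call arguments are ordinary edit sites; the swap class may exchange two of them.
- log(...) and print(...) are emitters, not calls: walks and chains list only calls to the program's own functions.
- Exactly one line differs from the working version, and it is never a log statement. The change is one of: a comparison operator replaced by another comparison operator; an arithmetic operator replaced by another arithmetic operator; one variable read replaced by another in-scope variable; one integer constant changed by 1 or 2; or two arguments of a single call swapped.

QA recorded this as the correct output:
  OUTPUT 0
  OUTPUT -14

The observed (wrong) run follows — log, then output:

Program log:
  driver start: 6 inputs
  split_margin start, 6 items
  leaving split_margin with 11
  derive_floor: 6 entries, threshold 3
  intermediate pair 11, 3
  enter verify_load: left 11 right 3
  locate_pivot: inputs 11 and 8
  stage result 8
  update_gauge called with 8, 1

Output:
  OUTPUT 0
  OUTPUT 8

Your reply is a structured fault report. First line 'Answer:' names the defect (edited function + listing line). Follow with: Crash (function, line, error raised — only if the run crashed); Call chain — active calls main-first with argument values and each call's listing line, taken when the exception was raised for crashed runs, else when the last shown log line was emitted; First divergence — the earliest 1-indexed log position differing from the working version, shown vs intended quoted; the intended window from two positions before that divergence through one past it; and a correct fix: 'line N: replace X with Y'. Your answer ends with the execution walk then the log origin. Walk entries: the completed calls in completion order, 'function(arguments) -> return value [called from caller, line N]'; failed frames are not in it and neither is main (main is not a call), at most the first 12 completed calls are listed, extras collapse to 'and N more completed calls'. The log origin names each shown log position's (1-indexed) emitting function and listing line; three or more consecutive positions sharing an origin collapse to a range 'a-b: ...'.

Answer: the defect is in derive_floor at line 14.
Key fact: The earliest visible damage is log position 5 — 'intermediate pair 11, 3' rather than the intended 'intermediate pair 11, 28'.
Call chain: main -> update_gauge(8, 1) (called at line 44).
First divergence: at position 5 the run shows 'intermediate pair 11, 3' where the working version logs 'intermediate pair 11, 28'.
Intended log window:
  3: leaving split_margin with 11
  4: derive_floor: 6 entries, threshold 3
  5: intermediate pair 11, 28
  6: enter verify_load: left 11 right 28
Execution walk:
  split_margin([6, 11, 11, -4, -5, 3]) -> 11  [called from main, line 39]
  derive_floor([6, 11, 11, -4, -5, 3], 3) -> 3  [called from main, line 40]
  locate_pivot(11, 8, 1) -> 8  [called from verify_load, line 27]
  verify_load(11, 3) -> 8  [called from main, line 42]
  update_gauge(8, 1) -> 0  [called from main, line 44]
Log origin:
  1: from main, line 38
  2: from split_margin, line 2
  3: from split_margin, line 7
  4: from derive_floor, line 11
  5: from main, line 41
  6: from verify_load, line 24
  7: from locate_pivot, line 19
  8: from main, line 43
  9: from update_gauge, line 30
A correct fix: line 14: replace `==` with `>`.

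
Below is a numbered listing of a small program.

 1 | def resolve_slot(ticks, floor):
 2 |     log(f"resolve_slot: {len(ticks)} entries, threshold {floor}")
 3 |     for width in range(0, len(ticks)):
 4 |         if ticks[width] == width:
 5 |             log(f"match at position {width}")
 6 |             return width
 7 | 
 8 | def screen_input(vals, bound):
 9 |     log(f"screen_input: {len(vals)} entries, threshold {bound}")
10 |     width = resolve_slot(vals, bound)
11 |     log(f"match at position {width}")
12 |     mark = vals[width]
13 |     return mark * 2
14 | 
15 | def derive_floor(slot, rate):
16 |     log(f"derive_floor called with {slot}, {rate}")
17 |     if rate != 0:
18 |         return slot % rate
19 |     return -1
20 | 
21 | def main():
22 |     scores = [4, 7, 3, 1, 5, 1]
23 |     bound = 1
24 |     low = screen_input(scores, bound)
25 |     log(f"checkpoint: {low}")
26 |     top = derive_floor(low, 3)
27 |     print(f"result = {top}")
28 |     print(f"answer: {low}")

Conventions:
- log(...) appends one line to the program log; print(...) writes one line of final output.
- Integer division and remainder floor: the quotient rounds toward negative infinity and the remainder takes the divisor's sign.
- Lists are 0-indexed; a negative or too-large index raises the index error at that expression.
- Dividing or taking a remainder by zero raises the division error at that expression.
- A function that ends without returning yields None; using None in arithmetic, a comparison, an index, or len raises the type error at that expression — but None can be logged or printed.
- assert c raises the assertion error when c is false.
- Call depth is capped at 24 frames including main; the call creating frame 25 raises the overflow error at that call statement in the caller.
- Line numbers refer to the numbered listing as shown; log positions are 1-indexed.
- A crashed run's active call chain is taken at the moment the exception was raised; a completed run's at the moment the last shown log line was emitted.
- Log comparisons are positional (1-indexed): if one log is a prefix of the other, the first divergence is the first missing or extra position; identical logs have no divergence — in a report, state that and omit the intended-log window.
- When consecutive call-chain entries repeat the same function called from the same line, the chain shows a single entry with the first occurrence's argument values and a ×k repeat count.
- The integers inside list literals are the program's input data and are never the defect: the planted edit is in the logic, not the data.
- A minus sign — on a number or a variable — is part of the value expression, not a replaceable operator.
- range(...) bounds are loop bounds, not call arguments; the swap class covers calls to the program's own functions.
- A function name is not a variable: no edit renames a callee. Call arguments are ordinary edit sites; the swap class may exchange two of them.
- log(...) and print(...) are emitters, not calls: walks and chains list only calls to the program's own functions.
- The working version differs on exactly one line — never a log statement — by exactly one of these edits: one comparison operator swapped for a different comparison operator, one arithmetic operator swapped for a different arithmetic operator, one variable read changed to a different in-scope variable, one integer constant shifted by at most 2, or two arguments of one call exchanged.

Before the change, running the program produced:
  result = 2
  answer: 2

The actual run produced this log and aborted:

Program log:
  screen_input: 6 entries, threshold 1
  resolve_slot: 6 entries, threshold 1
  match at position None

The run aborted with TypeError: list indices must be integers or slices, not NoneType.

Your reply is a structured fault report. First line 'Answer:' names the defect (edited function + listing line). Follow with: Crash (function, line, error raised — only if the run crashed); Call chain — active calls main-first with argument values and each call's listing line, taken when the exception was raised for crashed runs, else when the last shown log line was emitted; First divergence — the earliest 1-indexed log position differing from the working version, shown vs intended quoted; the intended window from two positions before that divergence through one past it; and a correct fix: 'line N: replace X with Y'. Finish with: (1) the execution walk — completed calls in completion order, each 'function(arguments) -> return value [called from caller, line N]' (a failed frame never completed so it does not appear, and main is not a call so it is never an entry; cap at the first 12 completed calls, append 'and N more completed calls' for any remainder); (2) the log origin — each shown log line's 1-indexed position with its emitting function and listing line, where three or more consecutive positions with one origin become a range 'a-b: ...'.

Answer: the defect is in resolve_slot at line 4.
Key fact: Log line 3 is where behavior first shows: 'match at position None' appears instead of 'match at position 3'.
Crash: screen_input, line 12, TypeError.
Call chain: main -> screen_input([4, 7, 3, 1, 5, 1], 1) (called at line 24).
First divergence: at position 3 the run shows 'match at position None' where the working version logs 'match at position 3'.
Intended log window:
  1: screen_input: 6 entries, threshold 1
  2: resolve_slot: 6 entries, threshold 1
  3: match at position 3
  4: match at position 3
Execution walk:
  resolve_slot([4, 7, 3, 1, 5, 1], 1) -> None  [called from screen_input, line 10]
Log origins:
  1: emitted by screen_input (line 9)
  2: emitted by resolve_slot (line 2)
  3: emitted by screen_input (line 11)
A correct fix: line 4: replace `ticks[width] == width` with `ticks[width] == floor`.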